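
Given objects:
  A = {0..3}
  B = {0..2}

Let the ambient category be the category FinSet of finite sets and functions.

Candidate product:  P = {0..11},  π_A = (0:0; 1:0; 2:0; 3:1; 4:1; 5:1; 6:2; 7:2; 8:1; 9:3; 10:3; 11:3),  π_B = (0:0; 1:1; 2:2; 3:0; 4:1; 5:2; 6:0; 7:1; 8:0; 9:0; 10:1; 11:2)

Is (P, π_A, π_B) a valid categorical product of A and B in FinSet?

|A|·|B| = 4·3 = 12;  |P| = 12
Check the pairing map k ↦ (π_A(k), π_B(k)):
  0 : (0,0)
  1 : (0,1)
  2 : (0,2)
  3 : (1,0)
  4 : (1,1)
  5 : (1,2)
  6 : (2,0)
  7 : (2,1)
  8 : (1,0)  ✗ repeats pair of k=3
  9 : (3,0)
  10 : (3,1)
  11 : (3,2)
distinct pairs in image: 11 / 12 needed
  → (1,0) hit at k=3 and k=8

Answer: NOT A VALID PRODUCT — duplicate pair at indices 3,8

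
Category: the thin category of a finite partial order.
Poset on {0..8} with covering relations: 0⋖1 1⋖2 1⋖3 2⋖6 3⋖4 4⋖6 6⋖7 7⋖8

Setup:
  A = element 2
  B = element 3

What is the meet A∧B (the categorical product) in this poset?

Answer: A∧B = 1

Trace:
Common predecessors of 2,3: {0,1}
  0 <= 1
  1 <= 1
glb = 1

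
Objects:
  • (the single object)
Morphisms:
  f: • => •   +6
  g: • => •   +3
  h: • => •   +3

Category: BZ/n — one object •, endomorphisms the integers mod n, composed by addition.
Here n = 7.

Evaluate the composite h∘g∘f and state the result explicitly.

  0 +6≡6 +3≡2 +3≡5  (mod 7)
⟦path⟧: +5

Answer: +5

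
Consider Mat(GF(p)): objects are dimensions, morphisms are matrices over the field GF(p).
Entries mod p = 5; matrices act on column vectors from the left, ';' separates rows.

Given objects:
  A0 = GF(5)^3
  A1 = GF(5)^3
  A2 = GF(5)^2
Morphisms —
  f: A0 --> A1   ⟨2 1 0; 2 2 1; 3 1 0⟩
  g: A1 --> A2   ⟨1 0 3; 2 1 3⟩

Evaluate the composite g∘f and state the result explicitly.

Answer: ⟨1 4 0; 0 2 1⟩

Derivation:
  e0=(1,0,0) f-->(2,2,3) g-->(1,0)
  e1=(0,1,0) f-->(1,2,1) g-->(4,2)
  e2=(0,0,1) f-->(0,1,0) g-->(0,1)
⟦path⟧: ⟨1 4 0; 0 2 1⟩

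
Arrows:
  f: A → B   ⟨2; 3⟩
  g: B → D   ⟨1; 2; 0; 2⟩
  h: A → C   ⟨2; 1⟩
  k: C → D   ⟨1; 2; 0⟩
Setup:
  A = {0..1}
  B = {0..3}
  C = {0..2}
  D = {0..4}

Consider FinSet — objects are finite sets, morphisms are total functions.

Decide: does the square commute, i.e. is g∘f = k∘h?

Path 1 = f;g:
  0 f→2 g→0
  1 f→3 g→2
  composite₁ = ⟨0; 2⟩
Path 2 = h;k:
  0 h→2 k→0
  1 h→1 k→2
  composite₂ = ⟨0; 2⟩
Equal? equal; square commutes

Answer: COMMUTES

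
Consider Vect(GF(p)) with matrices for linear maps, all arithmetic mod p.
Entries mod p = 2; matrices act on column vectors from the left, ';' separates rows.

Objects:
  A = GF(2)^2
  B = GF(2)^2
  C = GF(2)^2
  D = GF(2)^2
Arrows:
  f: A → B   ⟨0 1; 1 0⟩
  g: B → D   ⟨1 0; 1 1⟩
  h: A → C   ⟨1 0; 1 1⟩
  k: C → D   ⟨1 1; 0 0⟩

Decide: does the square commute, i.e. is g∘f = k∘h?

Answer: DOES NOT COMMUTE

Derivation:
1) trace f;g:
  e0=(1,0) f→(0,1) g→(0,1)
  e1=(0,1) f→(1,0) g→(1,1)
  composite₁ = ⟨0 1; 1 1⟩
2) trace h;k:
  e0=(1,0) h→(1,1) k→(0,0)
  e1=(0,1) h→(0,1) k→(1,0)
  composite₂ = ⟨0 1; 0 0⟩
Equal? distinct morphisms ✗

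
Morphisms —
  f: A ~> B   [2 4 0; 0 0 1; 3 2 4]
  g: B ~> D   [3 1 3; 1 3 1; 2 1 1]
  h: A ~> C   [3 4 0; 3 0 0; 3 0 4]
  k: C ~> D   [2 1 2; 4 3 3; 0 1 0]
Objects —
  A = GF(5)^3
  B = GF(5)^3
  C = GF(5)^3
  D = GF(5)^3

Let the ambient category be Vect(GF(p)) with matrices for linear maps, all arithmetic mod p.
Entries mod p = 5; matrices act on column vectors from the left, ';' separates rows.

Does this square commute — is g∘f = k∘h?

Answer: DOES NOT COMMUTE

Trace:
Path 1 = f;g:
  e0=⟨1,0,0⟩ f~>⟨2,0,3⟩ g~>⟨0,0,2⟩
  e1=⟨0,1,0⟩ f~>⟨4,0,2⟩ g~>⟨3,1,0⟩
  e2=⟨0,0,1⟩ f~>⟨0,1,4⟩ g~>⟨3,2,0⟩
  result₁ = [0 3 3; 0 1 2; 2 0 0]
Path 2 = h;k:
  e0=⟨1,0,0⟩ h~>⟨3,3,3⟩ k~>⟨0,0,3⟩
  e1=⟨0,1,0⟩ h~>⟨4,0,0⟩ k~>⟨3,1,0⟩
  e2=⟨0,0,1⟩ h~>⟨0,0,4⟩ k~>⟨3,2,0⟩
  result₂ = [0 3 3; 0 1 2; 3 0 0]
Equal? differ; not commutative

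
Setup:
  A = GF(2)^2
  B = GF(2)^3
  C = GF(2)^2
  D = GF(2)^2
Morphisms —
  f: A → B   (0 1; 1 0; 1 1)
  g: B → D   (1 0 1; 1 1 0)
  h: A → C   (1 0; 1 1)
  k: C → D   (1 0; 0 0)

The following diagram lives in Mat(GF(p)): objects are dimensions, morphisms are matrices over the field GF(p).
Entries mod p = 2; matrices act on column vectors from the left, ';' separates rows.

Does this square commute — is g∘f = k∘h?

Answer: DOES NOT COMMUTE

Derivation:
Along f;g (path 1):
  e0=[1,0] f→[0,1,1] g→[1,1]
  e1=[0,1] f→[1,0,1] g→[0,1]
  ⟦path⟧₁ = (1 0; 1 1)
Along h;k (path 2):
  e0=[1,0] h→[1,1] k→[1,0]
  e1=[0,1] h→[0,1] k→[0,0]
  ⟦path⟧₂ = (1 0; 0 0)
Equal? distinct morphisms ✗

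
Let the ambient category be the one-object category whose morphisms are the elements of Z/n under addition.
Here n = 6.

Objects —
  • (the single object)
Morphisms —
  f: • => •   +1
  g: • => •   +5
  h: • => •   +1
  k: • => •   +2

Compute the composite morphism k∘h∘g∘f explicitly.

Answer: +3

Work:
  0 +1≡1 +5≡0 +1≡1 +2≡3  (mod 6)
result: +3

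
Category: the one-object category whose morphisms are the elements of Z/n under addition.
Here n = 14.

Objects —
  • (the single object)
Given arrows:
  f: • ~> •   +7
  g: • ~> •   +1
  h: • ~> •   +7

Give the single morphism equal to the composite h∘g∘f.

Answer: +1

Work:
  0 +7≡7 +1≡8 +7≡1  (mod 14)
⟦path⟧: +1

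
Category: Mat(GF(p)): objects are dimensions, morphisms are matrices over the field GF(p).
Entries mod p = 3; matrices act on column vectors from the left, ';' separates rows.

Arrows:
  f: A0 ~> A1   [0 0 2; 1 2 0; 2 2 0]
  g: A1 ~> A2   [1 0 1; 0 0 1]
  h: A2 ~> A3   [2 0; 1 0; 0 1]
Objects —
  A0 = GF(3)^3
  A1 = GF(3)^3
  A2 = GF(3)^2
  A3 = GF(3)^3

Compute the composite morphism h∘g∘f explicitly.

Answer: [1 1 1; 2 2 2; 2 2 0]

Derivation:
  e0=(1,0,0) f~>(0,1,2) g~>(2,2) h~>(1,2,2)
  e1=(0,1,0) f~>(0,2,2) g~>(2,2) h~>(1,2,2)
  e2=(0,0,1) f~>(2,0,0) g~>(2,0) h~>(1,2,0)
result: [1 1 1; 2 2 2; 2 2 0]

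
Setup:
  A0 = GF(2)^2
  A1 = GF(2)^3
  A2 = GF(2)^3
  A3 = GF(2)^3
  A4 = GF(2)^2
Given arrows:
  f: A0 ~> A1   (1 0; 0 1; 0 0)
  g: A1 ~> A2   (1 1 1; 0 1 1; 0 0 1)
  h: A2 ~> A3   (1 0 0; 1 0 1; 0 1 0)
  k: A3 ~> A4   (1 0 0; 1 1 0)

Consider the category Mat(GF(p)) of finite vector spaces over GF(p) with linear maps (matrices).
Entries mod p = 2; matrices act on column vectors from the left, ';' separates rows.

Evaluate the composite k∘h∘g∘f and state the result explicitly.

  e0=[1,0] f~>[1,0,0] g~>[1,0,0] h~>[1,1,0] k~>[1,0]
  e1=[0,1] f~>[0,1,0] g~>[1,1,0] h~>[1,1,1] k~>[1,0]
⟦path⟧: (1 1; 0 0)

Answer: (1 1; 0 0)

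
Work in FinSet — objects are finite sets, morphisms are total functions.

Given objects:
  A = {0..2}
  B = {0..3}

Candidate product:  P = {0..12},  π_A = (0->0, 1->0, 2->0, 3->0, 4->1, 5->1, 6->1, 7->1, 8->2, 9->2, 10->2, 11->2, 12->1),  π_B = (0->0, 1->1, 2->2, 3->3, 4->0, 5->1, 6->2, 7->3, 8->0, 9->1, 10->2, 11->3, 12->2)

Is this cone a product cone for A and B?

Answer: NOT A VALID PRODUCT — |P|=13 ≠ |A|·|B|=12

Derivation:
|A|·|B| = 3·4 = 12;  |P| = 13
  → cardinalities differ; no bijection possible.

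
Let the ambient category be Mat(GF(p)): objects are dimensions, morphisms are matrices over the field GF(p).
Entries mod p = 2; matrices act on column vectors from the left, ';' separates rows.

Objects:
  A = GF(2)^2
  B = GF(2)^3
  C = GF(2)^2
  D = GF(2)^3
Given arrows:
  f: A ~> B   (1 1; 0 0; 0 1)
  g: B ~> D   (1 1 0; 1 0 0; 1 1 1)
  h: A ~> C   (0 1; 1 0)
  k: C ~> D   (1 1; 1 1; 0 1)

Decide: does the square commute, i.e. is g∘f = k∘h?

1) trace f;g:
  e0=[1,0] f~>[1,0,0] g~>[1,1,1]
  e1=[0,1] f~>[1,0,1] g~>[1,1,0]
  composite₁ = (1 1; 1 1; 1 0)
2) trace h;k:
  e0=[1,0] h~>[0,1] k~>[1,1,1]
  e1=[0,1] h~>[1,0] k~>[1,1,0]
  composite₂ = (1 1; 1 1; 1 0)
Equal? YES — commutes

Answer: COMMUTES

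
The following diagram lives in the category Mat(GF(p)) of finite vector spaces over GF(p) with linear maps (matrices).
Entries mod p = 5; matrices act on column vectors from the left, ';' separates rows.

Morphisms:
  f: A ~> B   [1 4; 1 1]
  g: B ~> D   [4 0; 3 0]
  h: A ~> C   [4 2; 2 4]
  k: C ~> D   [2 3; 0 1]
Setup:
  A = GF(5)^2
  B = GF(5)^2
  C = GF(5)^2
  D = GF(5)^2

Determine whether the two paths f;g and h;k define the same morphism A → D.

1) trace f;g:
  e0=(1,0) f~>(1,1) g~>(4,3)
  e1=(0,1) f~>(4,1) g~>(1,2)
  ⟦path⟧₁ = [4 1; 3 2]
2) trace h;k:
  e0=(1,0) h~>(4,2) k~>(4,2)
  e1=(0,1) h~>(2,4) k~>(1,4)
  ⟦path⟧₂ = [4 1; 2 4]
Equal? differ; not commutative

Answer: DOES NOT COMMUTE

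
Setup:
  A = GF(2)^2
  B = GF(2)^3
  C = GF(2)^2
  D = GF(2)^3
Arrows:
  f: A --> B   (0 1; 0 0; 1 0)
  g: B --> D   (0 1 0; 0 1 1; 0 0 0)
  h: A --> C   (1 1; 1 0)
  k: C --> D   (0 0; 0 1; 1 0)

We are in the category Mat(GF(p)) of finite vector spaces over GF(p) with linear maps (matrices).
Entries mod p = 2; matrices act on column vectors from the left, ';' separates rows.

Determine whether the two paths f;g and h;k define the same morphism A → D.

Answer: DOES NOT COMMUTE

Derivation:
Along f;g (path 1):
  e0=(1,0) f-->(0,0,1) g-->(0,1,0)
  e1=(0,1) f-->(1,0,0) g-->(0,0,0)
  ⟦path⟧₁ = (0 0; 1 0; 0 0)
Along h;k (path 2):
  e0=(1,0) h-->(1,1) k-->(0,1,1)
  e1=(0,1) h-->(1,0) k-->(0,0,1)
  ⟦path⟧₂ = (0 0; 1 0; 1 1)
Equal? distinct morphisms ✗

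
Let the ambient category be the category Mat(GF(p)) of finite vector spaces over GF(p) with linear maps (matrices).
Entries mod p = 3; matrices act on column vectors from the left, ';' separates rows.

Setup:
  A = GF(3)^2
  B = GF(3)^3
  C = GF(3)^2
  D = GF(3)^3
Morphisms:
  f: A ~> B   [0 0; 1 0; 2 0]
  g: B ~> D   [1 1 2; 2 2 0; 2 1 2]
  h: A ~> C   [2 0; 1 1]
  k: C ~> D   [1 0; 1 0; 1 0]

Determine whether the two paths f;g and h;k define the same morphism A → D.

Along f;g (path 1):
  e0=⟨1,0⟩ f~>⟨0,1,2⟩ g~>⟨2,2,2⟩
  e1=⟨0,1⟩ f~>⟨0,0,0⟩ g~>⟨0,0,0⟩
  result₁ = [2 0; 2 0; 2 0]
Along h;k (path 2):
  e0=⟨1,0⟩ h~>⟨2,1⟩ k~>⟨2,2,2⟩
  e1=⟨0,1⟩ h~>⟨0,1⟩ k~>⟨0,0,0⟩
  result₂ = [2 0; 2 0; 2 0]
Equal? YES — commutes

Answer: COMMUTES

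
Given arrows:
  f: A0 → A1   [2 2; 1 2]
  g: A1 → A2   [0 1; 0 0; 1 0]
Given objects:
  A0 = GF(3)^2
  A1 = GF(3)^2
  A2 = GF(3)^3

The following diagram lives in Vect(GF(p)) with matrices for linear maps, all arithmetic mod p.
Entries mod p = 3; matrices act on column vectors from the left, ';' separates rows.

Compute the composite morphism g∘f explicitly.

  e0=(1,0) f→(2,1) g→(1,0,2)
  e1=(0,1) f→(2,2) g→(2,0,2)
⟦path⟧: [1 2; 0 0; 2 2]

Answer: [1 2; 0 0; 2 2]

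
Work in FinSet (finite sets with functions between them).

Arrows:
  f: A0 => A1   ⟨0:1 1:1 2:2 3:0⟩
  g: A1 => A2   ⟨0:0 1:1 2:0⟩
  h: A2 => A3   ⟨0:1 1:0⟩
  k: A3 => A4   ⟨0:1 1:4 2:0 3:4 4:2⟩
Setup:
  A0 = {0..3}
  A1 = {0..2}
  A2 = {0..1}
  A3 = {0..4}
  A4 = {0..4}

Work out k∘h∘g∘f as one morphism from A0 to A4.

  0 f=>1 g=>1 h=>0 k=>1
  1 f=>1 g=>1 h=>0 k=>1
  2 f=>2 g=>0 h=>1 k=>4
  3 f=>0 g=>0 h=>1 k=>4
composite: ⟨0:1 1:1 2:4 3:4⟩

Answer: ⟨0:1 1:1 2:4 3:4⟩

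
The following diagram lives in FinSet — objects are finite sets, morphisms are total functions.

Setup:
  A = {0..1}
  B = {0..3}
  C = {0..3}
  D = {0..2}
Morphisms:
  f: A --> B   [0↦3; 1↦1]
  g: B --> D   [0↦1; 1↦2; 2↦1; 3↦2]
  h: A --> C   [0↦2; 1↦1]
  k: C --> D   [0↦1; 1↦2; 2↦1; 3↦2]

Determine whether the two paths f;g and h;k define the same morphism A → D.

Answer: DOES NOT COMMUTE

Work:
Path 1 = f;g:
  0 f-->3 g-->2
  1 f-->1 g-->2
  ⟦path⟧₁ = [0↦2; 1↦2]
Path 2 = h;k:
  0 h-->2 k-->1
  1 h-->1 k-->2
  ⟦path⟧₂ = [0↦1; 1↦2]
Equal? distinct morphisms ✗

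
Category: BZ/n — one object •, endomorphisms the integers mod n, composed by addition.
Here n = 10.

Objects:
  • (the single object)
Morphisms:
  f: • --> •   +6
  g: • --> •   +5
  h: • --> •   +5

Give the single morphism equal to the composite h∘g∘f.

  0 +6≡6 +5≡1 +5≡6  (mod 10)
result: +6

Answer: +6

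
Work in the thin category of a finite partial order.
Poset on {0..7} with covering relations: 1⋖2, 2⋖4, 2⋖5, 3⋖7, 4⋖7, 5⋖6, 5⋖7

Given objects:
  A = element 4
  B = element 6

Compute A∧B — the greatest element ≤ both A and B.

Lower bounds of A=4 and B=6: {1,2}
  1 <= 2
  2 <= 2
glb = 2

Answer: A∧B = 2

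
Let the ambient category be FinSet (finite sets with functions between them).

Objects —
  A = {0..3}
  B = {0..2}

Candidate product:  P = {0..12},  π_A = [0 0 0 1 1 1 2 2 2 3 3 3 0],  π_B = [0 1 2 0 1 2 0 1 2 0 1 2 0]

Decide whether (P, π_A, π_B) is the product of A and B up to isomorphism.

|A|·|B| = 4·3 = 12;  |P| = 13
  → cardinalities differ; no bijection possible.

Answer: NOT A VALID PRODUCT — |P|=13 ≠ |A|·|B|=12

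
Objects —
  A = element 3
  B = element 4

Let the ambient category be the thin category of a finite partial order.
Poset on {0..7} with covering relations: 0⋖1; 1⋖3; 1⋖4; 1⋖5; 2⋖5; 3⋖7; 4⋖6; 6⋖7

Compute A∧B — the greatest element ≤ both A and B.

Answer: A∧B = 1

Work:
Common predecessors of 3,4: {0,1}
  0 ≤ 1
  1 ≤ 1
glb = 1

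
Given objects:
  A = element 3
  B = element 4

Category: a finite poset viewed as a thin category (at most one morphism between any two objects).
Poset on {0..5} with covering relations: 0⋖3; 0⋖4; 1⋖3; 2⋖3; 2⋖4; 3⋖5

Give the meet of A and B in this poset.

Answer: NO MEET EXISTS

Trace:
Common predecessors of 3,4: {0,2}
  maximal lower bounds 0 and 2 are incomparable: neither 0⊑2 nor 2⊑0
→ no greatest lower bound exists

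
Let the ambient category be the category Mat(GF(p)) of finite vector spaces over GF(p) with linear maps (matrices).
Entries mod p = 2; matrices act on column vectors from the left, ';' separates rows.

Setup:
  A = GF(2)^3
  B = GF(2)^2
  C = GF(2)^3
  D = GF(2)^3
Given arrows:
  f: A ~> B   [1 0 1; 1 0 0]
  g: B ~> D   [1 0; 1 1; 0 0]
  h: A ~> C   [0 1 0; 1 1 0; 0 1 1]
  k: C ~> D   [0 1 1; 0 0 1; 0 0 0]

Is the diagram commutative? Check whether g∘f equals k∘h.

1) trace f;g:
  e0=(1,0,0) f~>(1,1) g~>(1,0,0)
  e1=(0,1,0) f~>(0,0) g~>(0,0,0)
  e2=(0,0,1) f~>(1,0) g~>(1,1,0)
  composite₁ = [1 0 1; 0 0 1; 0 0 0]
2) trace h;k:
  e0=(1,0,0) h~>(0,1,0) k~>(1,0,0)
  e1=(0,1,0) h~>(1,1,1) k~>(0,1,0)
  e2=(0,0,1) h~>(0,0,1) k~>(1,1,0)
  composite₂ = [1 0 1; 0 1 1; 0 0 0]
Equal? distinct morphisms ✗

Answer: DOES NOT COMMUTE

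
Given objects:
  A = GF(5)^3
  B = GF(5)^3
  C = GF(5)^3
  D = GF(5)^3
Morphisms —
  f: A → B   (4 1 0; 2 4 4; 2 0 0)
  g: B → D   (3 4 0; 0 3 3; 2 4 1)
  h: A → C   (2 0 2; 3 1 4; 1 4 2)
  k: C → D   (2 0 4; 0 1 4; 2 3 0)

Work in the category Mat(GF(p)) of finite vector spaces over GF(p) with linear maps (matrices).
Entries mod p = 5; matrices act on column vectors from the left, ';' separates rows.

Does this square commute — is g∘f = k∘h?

Path 1 = f;g:
  e0=[1,0,0] f→[4,2,2] g→[0,2,3]
  e1=[0,1,0] f→[1,4,0] g→[4,2,3]
  e2=[0,0,1] f→[0,4,0] g→[1,2,1]
  ⟦path⟧₁ = (0 4 1; 2 2 2; 3 3 1)
Path 2 = h;k:
  e0=[1,0,0] h→[2,3,1] k→[3,2,3]
  e1=[0,1,0] h→[0,1,4] k→[1,2,3]
  e2=[0,0,1] h→[2,4,2] k→[2,2,1]
  ⟦path⟧₂ = (3 1 2; 2 2 2; 3 3 1)
Equal? NO — does not commute

Answer: DOES NOT COMMUTE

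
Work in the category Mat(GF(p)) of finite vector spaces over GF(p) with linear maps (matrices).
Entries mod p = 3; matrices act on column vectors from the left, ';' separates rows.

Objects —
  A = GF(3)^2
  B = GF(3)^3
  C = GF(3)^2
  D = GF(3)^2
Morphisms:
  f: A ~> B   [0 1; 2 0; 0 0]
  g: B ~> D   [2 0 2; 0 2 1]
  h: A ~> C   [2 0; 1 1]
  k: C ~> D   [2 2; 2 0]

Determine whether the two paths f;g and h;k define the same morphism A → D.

Answer: COMMUTES

Derivation:
Along f;g (path 1):
  e0=[1,0] f~>[0,2,0] g~>[0,1]
  e1=[0,1] f~>[1,0,0] g~>[2,0]
  composite₁ = [0 2; 1 0]
Along h;k (path 2):
  e0=[1,0] h~>[2,1] k~>[0,1]
  e1=[0,1] h~>[0,1] k~>[2,0]
  composite₂ = [0 2; 1 0]
Equal? equal; square commutes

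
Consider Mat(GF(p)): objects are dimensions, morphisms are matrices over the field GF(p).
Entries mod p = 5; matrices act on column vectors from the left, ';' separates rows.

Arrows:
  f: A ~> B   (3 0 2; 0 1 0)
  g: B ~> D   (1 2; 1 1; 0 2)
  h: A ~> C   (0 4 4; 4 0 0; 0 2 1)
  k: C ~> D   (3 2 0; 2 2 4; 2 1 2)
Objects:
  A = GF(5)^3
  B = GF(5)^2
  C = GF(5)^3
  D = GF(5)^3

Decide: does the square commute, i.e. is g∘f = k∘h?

Answer: DOES NOT COMMUTE

Trace:
1) trace f;g:
  e0=[1,0,0] f~>[3,0] g~>[3,3,0]
  e1=[0,1,0] f~>[0,1] g~>[2,1,2]
  e2=[0,0,1] f~>[2,0] g~>[2,2,0]
  composite₁ = (3 2 2; 3 1 2; 0 2 0)
2) trace h;k:
  e0=[1,0,0] h~>[0,4,0] k~>[3,3,4]
  e1=[0,1,0] h~>[4,0,2] k~>[2,1,2]
  e2=[0,0,1] h~>[4,0,1] k~>[2,2,0]
  composite₂ = (3 2 2; 3 1 2; 4 2 0)
Equal? NO — does not commute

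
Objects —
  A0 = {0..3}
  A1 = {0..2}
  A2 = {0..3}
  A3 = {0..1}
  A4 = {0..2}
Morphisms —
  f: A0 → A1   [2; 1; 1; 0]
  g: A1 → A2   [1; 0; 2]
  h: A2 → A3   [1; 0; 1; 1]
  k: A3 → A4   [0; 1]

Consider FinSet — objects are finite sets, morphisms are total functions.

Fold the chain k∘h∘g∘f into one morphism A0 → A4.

Answer: [1; 1; 1; 0]

Trace:
  0 f→2 g→2 h→1 k→1
  1 f→1 g→0 h→1 k→1
  2 f→1 g→0 h→1 k→1
  3 f→0 g→1 h→0 k→0
result: [1; 1; 1; 0]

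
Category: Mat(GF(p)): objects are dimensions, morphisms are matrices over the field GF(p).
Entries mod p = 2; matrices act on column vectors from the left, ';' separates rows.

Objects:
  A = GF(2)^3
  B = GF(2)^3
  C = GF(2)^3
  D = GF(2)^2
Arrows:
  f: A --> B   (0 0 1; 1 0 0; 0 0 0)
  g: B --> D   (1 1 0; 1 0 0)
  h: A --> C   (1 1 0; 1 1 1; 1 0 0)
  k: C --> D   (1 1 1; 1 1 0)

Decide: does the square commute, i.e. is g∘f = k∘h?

1) trace f;g:
  e0=(1,0,0) f-->(0,1,0) g-->(1,0)
  e1=(0,1,0) f-->(0,0,0) g-->(0,0)
  e2=(0,0,1) f-->(1,0,0) g-->(1,1)
  composite₁ = (1 0 1; 0 0 1)
2) trace h;k:
  e0=(1,0,0) h-->(1,1,1) k-->(1,0)
  e1=(0,1,0) h-->(1,1,0) k-->(0,0)
  e2=(0,0,1) h-->(0,1,0) k-->(1,1)
  composite₂ = (1 0 1; 0 0 1)
Equal? same morphism ✓

Answer: COMMUTES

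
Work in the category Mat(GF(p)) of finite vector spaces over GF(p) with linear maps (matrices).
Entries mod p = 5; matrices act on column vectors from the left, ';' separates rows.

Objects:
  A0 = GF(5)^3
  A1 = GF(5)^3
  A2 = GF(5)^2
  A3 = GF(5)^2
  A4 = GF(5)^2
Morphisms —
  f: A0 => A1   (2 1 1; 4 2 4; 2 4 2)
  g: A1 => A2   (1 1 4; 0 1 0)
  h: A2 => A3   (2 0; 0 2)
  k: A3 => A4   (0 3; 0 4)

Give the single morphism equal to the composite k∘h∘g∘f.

Answer: (4 2 4; 2 1 2)

Trace:
  e0=[1,0,0] f=>[2,4,2] g=>[4,4] h=>[3,3] k=>[4,2]
  e1=[0,1,0] f=>[1,2,4] g=>[4,2] h=>[3,4] k=>[2,1]
  e2=[0,0,1] f=>[1,4,2] g=>[3,4] h=>[1,3] k=>[4,2]
⟦path⟧: (4 2 4; 2 1 2)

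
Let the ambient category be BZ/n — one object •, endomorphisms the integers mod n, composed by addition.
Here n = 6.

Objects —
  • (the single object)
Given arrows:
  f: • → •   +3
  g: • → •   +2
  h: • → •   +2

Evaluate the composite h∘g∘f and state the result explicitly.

  0 +3≡3 +2≡5 +2≡1  (mod 6)
⟦path⟧: +1

Answer: +1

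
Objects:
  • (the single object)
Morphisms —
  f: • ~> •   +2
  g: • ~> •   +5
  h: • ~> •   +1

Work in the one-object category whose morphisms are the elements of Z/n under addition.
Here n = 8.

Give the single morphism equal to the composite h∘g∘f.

  0 +2≡2 +5≡7 +1≡0  (mod 8)
composite: +0

Answer: +0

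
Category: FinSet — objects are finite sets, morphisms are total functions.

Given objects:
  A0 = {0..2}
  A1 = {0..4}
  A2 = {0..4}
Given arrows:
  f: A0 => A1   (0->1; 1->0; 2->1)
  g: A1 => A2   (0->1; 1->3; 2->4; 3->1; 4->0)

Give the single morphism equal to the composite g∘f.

Answer: (0->3; 1->1; 2->3)

Work:
  0 f=>1 g=>3
  1 f=>0 g=>1
  2 f=>1 g=>3
⟦path⟧: (0->3; 1->1; 2->3)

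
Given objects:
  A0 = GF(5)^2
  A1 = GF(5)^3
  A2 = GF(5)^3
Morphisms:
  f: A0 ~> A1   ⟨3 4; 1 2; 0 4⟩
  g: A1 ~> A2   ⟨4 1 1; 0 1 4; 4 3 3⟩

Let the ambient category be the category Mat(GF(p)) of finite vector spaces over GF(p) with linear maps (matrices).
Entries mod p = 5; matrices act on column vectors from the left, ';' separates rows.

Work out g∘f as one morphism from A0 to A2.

  e0=⟨1,0⟩ f~>⟨3,1,0⟩ g~>⟨3,1,0⟩
  e1=⟨0,1⟩ f~>⟨4,2,4⟩ g~>⟨2,3,4⟩
⟦path⟧: ⟨3 2; 1 3; 0 4⟩

Answer: ⟨3 2; 1 3; 0 4⟩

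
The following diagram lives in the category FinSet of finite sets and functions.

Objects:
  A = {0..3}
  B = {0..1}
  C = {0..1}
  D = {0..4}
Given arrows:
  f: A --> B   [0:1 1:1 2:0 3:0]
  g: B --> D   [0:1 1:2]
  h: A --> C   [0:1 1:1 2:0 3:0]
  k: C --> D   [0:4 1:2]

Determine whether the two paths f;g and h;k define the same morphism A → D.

Answer: DOES NOT COMMUTE

Trace:
Path 1 = f;g:
  0 f-->1 g-->2
  1 f-->1 g-->2
  2 f-->0 g-->1
  3 f-->0 g-->1
  ⟦path⟧₁ = [0:2 1:2 2:1 3:1]
Path 2 = h;k:
  0 h-->1 k-->2
  1 h-->1 k-->2
  2 h-->0 k-->4
  3 h-->0 k-->4
  ⟦path⟧₂ = [0:2 1:2 2:4 3:4]
Equal? distinct morphisms ✗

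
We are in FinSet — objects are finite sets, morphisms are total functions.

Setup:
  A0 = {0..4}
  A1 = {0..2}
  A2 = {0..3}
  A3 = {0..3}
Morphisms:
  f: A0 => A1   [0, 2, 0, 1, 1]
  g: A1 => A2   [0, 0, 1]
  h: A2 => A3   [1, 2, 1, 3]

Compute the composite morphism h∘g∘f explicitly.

Answer: [1, 2, 1, 1, 1]

Trace:
  0 f=>0 g=>0 h=>1
  1 f=>2 g=>1 h=>2
  2 f=>0 g=>0 h=>1
  3 f=>1 g=>0 h=>1
  4 f=>1 g=>0 h=>1
result: [1, 2, 1, 1, 1]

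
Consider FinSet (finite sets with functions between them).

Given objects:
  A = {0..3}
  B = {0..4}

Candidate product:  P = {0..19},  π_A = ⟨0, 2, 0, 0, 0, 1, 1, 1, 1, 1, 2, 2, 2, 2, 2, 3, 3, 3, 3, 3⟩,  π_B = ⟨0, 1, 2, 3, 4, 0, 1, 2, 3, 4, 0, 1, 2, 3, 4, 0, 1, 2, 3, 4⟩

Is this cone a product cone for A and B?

Answer: NOT A VALID PRODUCT — duplicate pair at indices 11,1

Work:
|A|·|B| = 4·5 = 20;  |P| = 20
Check the pairing map k ↦ (π_A(k), π_B(k)):
  0 : (0,0)
  1 : (2,1)
  2 : (0,2)
  3 : (0,3)
  4 : (0,4)
  5 : (1,0)
  6 : (1,1)
  7 : (1,2)
  8 : (1,3)
  9 : (1,4)
  10 : (2,0)
  11 : (2,1)  ✗ repeats pair of k=1
  12 : (2,2)
  13 : (2,3)
  14 : (2,4)
  15 : (3,0)
  16 : (3,1)
  17 : (3,2)
  18 : (3,3)
  19 : (3,4)
distinct pairs in image: 19 / 20 needed
  → (2,1) hit at k=1 and k=11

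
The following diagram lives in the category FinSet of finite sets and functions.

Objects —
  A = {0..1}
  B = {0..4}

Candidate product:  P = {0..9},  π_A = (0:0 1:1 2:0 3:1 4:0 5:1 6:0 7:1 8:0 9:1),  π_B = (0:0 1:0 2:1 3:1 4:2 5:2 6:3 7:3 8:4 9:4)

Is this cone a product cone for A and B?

Answer: VALID PRODUCT

Derivation:
|A|·|B| = 2·5 = 10;  |P| = 10
Check the pairing map k ↦ (π_A(k), π_B(k)):
  0 : (0,0)
  1 : (1,0)
  2 : (0,1)
  3 : (1,1)
  4 : (0,2)
  5 : (1,2)
  6 : (0,3)
  7 : (1,3)
  8 : (0,4)
  9 : (1,4)
distinct pairs in image: 10 / 10 needed
  → bijection onto A×B; projections well-typed.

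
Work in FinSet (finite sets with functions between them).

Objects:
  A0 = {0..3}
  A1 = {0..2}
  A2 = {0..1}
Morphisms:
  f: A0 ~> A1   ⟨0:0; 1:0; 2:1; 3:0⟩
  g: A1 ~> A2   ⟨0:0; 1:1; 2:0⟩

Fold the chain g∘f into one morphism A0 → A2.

Answer: ⟨0:0; 1:0; 2:1; 3:0⟩

Work:
  0 f~>0 g~>0
  1 f~>0 g~>0
  2 f~>1 g~>1
  3 f~>0 g~>0
composite: ⟨0:0; 1:0; 2:1; 3:0⟩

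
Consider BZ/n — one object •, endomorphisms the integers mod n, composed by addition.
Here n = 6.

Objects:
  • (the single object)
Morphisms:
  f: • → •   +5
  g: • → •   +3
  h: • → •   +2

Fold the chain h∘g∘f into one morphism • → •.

  0 +5≡5 +3≡2 +2≡4  (mod 6)
result: +4

Answer: +4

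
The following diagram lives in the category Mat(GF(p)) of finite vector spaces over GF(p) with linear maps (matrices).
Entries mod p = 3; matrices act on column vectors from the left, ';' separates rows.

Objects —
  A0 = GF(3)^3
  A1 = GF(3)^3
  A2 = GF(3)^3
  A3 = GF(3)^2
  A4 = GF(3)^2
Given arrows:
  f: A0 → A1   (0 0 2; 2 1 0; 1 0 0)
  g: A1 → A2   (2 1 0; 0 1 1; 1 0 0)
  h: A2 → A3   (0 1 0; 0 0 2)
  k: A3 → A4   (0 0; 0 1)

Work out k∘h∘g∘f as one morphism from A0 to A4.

  e0=⟨1,0,0⟩ f→⟨0,2,1⟩ g→⟨2,0,0⟩ h→⟨0,0⟩ k→⟨0,0⟩
  e1=⟨0,1,0⟩ f→⟨0,1,0⟩ g→⟨1,1,0⟩ h→⟨1,0⟩ k→⟨0,0⟩
  e2=⟨0,0,1⟩ f→⟨2,0,0⟩ g→⟨1,0,2⟩ h→⟨0,1⟩ k→⟨0,1⟩
composite: (0 0 0; 0 0 1)

Answer: (0 0 0; 0 0 1)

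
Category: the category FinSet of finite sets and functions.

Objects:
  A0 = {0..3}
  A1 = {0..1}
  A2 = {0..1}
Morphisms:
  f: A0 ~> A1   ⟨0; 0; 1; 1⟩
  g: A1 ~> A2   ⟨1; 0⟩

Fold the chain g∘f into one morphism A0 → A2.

Answer: ⟨1; 1; 0; 0⟩

Trace:
  0 f~>0 g~>1
  1 f~>0 g~>1
  2 f~>1 g~>0
  3 f~>1 g~>0
⟦path⟧: ⟨1; 1; 0; 0⟩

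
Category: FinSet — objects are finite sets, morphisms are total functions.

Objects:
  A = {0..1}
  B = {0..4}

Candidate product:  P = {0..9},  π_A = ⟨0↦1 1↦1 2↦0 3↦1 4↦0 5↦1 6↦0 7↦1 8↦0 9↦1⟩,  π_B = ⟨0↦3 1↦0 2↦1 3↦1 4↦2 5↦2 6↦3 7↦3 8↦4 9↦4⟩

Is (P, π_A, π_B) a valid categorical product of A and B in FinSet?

Answer: NOT A VALID PRODUCT — duplicate pair at indices 7,0

Work:
|A|·|B| = 2·5 = 10;  |P| = 10
Check the pairing map k ↦ (π_A(k), π_B(k)):
  0 ↦ (1,3)
  1 ↦ (1,0)
  2 ↦ (0,1)
  3 ↦ (1,1)
  4 ↦ (0,2)
  5 ↦ (1,2)
  6 ↦ (0,3)
  7 ↦ (1,3)  ✗ repeats pair of k=0
  8 ↦ (0,4)
  9 ↦ (1,4)
distinct pairs in image: 9 / 10 needed
  → (1,3) hit at k=0 and k=7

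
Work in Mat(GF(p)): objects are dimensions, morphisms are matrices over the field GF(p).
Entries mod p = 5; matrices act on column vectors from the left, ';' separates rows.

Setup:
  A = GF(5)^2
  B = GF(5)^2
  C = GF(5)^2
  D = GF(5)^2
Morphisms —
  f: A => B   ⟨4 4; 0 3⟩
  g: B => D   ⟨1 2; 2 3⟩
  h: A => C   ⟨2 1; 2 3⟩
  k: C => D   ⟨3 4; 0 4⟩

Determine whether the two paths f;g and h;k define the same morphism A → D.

Path 1 = f;g:
  e0=⟨1,0⟩ f=>⟨4,0⟩ g=>⟨4,3⟩
  e1=⟨0,1⟩ f=>⟨4,3⟩ g=>⟨0,2⟩
  result₁ = ⟨4 0; 3 2⟩
Path 2 = h;k:
  e0=⟨1,0⟩ h=>⟨2,2⟩ k=>⟨4,3⟩
  e1=⟨0,1⟩ h=>⟨1,3⟩ k=>⟨0,2⟩
  result₂ = ⟨4 0; 3 2⟩
Equal? YES — commutes

Answer: COMMUTES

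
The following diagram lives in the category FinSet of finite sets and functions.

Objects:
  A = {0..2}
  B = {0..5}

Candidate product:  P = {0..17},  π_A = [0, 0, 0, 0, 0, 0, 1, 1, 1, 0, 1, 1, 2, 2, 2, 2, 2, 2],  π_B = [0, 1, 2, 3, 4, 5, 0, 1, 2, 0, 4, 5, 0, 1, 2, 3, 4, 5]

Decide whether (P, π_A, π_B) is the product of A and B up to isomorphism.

Answer: NOT A VALID PRODUCT — duplicate pair at indices 0,9

Derivation:
|A|·|B| = 3·6 = 18;  |P| = 18
Check the pairing map k ↦ (π_A(k), π_B(k)):
  0 -> (0,0)
  1 -> (0,1)
  2 -> (0,2)
  3 -> (0,3)
  4 -> (0,4)
  5 -> (0,5)
  6 -> (1,0)
  7 -> (1,1)
  8 -> (1,2)
  9 -> (0,0)  ✗ repeats pair of k=0
  10 -> (1,4)
  11 -> (1,5)
  12 -> (2,0)
  13 -> (2,1)
  14 -> (2,2)
  15 -> (2,3)
  16 -> (2,4)
  17 -> (2,5)
distinct pairs in image: 17 / 18 needed
  → (0,0) hit at k=0 and k=9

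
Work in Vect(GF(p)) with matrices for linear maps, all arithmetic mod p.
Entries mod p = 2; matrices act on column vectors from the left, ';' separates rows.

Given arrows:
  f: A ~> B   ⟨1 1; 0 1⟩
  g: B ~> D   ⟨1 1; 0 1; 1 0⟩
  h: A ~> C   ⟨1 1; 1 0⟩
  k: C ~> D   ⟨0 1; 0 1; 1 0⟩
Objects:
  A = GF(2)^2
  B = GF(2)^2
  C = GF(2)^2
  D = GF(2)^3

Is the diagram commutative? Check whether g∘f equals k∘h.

Answer: DOES NOT COMMUTE

Work:
Along f;g (path 1):
  e0=⟨1,0⟩ f~>⟨1,0⟩ g~>⟨1,0,1⟩
  e1=⟨0,1⟩ f~>⟨1,1⟩ g~>⟨0,1,1⟩
  result₁ = ⟨1 0; 0 1; 1 1⟩
Along h;k (path 2):
  e0=⟨1,0⟩ h~>⟨1,1⟩ k~>⟨1,1,1⟩
  e1=⟨0,1⟩ h~>⟨1,0⟩ k~>⟨0,0,1⟩
  result₂ = ⟨1 0; 1 0; 1 1⟩
Equal? differ; not commutative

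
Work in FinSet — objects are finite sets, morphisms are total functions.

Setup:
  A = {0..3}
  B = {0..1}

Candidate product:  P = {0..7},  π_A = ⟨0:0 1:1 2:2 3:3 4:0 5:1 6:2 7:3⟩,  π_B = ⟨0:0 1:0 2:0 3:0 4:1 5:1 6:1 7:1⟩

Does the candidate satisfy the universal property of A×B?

Answer: VALID PRODUCT

Derivation:
|A|·|B| = 4·2 = 8;  |P| = 8
Check the pairing map k ↦ (π_A(k), π_B(k)):
  0 : (0,0)
  1 : (1,0)
  2 : (2,0)
  3 : (3,0)
  4 : (0,1)
  5 : (1,1)
  6 : (2,1)
  7 : (3,1)
distinct pairs in image: 8 / 8 needed
  → bijection onto A×B; projections well-typed.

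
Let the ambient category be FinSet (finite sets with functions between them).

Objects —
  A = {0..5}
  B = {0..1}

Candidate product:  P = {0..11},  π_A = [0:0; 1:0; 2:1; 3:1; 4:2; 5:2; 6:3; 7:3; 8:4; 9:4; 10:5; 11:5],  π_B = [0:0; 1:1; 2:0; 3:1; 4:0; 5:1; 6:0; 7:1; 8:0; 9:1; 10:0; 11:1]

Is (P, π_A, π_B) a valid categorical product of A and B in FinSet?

|A|·|B| = 6·2 = 12;  |P| = 12
Check the pairing map k ↦ (π_A(k), π_B(k)):
  0 : (0,0)
  1 : (0,1)
  2 : (1,0)
  3 : (1,1)
  4 : (2,0)
  5 : (2,1)
  6 : (3,0)
  7 : (3,1)
  8 : (4,0)
  9 : (4,1)
  10 : (5,0)
  11 : (5,1)
distinct pairs in image: 12 / 12 needed
  → bijection onto A×B; projections well-typed.

Answer: VALID PRODUCT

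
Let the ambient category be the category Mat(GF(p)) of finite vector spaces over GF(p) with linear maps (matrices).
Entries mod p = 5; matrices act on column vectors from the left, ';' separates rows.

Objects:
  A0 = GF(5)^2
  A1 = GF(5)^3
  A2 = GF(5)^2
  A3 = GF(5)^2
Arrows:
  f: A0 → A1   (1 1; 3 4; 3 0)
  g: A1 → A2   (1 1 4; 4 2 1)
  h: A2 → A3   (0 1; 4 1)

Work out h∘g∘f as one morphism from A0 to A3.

Answer: (3 2; 2 2)

Work:
  e0=(1,0) f→(1,3,3) g→(1,3) h→(3,2)
  e1=(0,1) f→(1,4,0) g→(0,2) h→(2,2)
result: (3 2; 2 2)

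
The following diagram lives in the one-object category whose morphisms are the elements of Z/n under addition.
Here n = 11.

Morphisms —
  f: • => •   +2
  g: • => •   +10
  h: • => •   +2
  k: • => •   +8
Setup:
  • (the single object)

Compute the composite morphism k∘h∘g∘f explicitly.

  0 +2≡2 +10≡1 +2≡3 +8≡0  (mod 11)
⟦path⟧: +0

Answer: +0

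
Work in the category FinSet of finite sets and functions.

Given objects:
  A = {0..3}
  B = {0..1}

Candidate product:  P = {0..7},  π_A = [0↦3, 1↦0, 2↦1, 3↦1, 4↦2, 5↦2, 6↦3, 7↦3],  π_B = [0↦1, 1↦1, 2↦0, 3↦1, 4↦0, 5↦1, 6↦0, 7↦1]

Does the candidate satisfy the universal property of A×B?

Answer: NOT A VALID PRODUCT — duplicate pair at indices 7,0

Work:
|A|·|B| = 4·2 = 8;  |P| = 8
Check the pairing map k ↦ (π_A(k), π_B(k)):
  0 ↦ (3,1)
  1 ↦ (0,1)
  2 ↦ (1,0)
  3 ↦ (1,1)
  4 ↦ (2,0)
  5 ↦ (2,1)
  6 ↦ (3,0)
  7 ↦ (3,1)  ✗ repeats pair of k=0
distinct pairs in image: 7 / 8 needed
  → (3,1) hit at k=0 and k=7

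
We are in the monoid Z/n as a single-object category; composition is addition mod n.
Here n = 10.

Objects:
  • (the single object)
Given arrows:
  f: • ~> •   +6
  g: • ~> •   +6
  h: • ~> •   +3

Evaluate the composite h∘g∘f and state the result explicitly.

  0 +6≡6 +6≡2 +3≡5  (mod 10)
composite: +5

Answer: +5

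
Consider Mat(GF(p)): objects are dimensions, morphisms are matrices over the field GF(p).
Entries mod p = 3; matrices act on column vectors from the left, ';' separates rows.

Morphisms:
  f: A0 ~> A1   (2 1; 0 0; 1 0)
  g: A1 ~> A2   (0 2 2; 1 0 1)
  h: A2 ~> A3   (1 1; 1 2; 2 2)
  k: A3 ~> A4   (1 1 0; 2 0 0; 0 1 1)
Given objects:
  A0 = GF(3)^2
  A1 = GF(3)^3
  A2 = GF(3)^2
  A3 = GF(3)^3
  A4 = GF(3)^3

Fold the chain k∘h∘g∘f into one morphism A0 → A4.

  e0=[1,0] f~>[2,0,1] g~>[2,0] h~>[2,2,1] k~>[1,1,0]
  e1=[0,1] f~>[1,0,0] g~>[0,1] h~>[1,2,2] k~>[0,2,1]
result: (1 0; 1 2; 0 1)

Answer: (1 0; 1 2; 0 1)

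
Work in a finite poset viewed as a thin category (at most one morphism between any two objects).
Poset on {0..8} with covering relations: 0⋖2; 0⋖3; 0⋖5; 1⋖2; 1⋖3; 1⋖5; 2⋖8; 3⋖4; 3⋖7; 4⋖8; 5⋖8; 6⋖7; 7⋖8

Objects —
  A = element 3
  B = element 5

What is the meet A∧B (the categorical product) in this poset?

Common predecessors of 3,5: {0,1}
  maximal lower bounds 0 and 1 are incomparable: neither 0≤1 nor 1≤0
→ no greatest lower bound exists

Answer: NO MEET EXISTS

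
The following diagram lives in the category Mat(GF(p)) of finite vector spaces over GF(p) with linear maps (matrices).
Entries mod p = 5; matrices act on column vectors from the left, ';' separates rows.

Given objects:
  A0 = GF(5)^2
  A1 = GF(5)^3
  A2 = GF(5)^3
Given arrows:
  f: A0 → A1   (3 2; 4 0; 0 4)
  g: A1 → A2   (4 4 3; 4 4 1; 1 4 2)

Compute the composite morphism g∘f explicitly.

Answer: (3 0; 3 2; 4 0)

Trace:
  e0=[1,0] f→[3,4,0] g→[3,3,4]
  e1=[0,1] f→[2,0,4] g→[0,2,0]
result: (3 0; 3 2; 4 0)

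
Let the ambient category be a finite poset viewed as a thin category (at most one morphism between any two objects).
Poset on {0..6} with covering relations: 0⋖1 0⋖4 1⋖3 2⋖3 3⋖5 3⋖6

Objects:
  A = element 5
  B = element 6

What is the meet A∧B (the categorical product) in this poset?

Answer: A∧B = 3

Work:
Common predecessors of 5,6: {0,1,2,3}
  0 ≤ 3
  1 ≤ 3
  2 ≤ 3
  3 ≤ 3
glb = 3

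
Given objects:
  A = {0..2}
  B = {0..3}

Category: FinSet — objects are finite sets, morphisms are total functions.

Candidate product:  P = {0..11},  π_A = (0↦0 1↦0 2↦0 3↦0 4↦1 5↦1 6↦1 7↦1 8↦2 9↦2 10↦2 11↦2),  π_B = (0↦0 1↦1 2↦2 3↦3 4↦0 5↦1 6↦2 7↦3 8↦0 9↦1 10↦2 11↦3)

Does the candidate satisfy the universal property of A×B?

|A|·|B| = 3·4 = 12;  |P| = 12
Check the pairing map k ↦ (π_A(k), π_B(k)):
  0 ↦ (0,0)
  1 ↦ (0,1)
  2 ↦ (0,2)
  3 ↦ (0,3)
  4 ↦ (1,0)
  5 ↦ (1,1)
  6 ↦ (1,2)
  7 ↦ (1,3)
  8 ↦ (2,0)
  9 ↦ (2,1)
  10 ↦ (2,2)
  11 ↦ (2,3)
distinct pairs in image: 12 / 12 needed
  → bijection onto A×B; projections well-typed.

Answer: VALID PRODUCT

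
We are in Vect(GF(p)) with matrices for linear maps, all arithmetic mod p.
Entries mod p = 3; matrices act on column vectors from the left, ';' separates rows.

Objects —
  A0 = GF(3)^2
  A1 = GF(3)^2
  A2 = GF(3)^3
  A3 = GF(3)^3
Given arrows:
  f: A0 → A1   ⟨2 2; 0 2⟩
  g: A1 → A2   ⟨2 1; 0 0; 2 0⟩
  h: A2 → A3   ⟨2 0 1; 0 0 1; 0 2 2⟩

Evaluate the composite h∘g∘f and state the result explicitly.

Answer: ⟨0 1; 1 1; 2 2⟩

Derivation:
  e0=(1,0) f→(2,0) g→(1,0,1) h→(0,1,2)
  e1=(0,1) f→(2,2) g→(0,0,1) h→(1,1,2)
⟦path⟧: ⟨0 1; 1 1; 2 2⟩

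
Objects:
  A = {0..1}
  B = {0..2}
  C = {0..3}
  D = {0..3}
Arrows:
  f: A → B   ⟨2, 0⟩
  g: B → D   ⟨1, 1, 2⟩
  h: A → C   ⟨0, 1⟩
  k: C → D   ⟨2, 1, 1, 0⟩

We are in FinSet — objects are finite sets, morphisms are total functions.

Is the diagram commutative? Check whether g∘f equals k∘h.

Answer: COMMUTES

Derivation:
Path 1 = f;g:
  0 f→2 g→2
  1 f→0 g→1
  ⟦path⟧₁ = ⟨2, 1⟩
Path 2 = h;k:
  0 h→0 k→2
  1 h→1 k→1
  ⟦path⟧₂ = ⟨2, 1⟩
Equal? equal; square commutes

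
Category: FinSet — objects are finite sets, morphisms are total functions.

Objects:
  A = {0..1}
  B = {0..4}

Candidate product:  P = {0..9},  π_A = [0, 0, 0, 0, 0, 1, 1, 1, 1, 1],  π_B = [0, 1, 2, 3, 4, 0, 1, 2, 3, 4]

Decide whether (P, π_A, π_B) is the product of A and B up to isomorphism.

|A|·|B| = 2·5 = 10;  |P| = 10
Check the pairing map k ↦ (π_A(k), π_B(k)):
  0 : (0,0)
  1 : (0,1)
  2 : (0,2)
  3 : (0,3)
  4 : (0,4)
  5 : (1,0)
  6 : (1,1)
  7 : (1,2)
  8 : (1,3)
  9 : (1,4)
distinct pairs in image: 10 / 10 needed
  → bijection onto A×B; projections well-typed.

Answer: VALID PRODUCT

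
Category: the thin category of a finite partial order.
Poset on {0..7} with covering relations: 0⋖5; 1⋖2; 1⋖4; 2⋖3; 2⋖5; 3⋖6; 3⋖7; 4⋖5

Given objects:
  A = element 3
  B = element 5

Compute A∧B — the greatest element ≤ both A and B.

Answer: A∧B = 2

Work:
Common predecessors of 3,5: {1,2}
  1 ⊑ 2
  2 ⊑ 2
glb = 2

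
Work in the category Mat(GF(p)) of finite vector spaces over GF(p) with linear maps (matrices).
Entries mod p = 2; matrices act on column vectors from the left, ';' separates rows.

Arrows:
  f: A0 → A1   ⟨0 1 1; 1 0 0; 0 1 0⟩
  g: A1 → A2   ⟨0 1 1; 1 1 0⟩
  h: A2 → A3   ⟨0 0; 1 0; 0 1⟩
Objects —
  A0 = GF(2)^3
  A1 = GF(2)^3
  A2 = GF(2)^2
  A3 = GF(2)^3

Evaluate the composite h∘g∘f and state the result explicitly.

  e0=⟨1,0,0⟩ f→⟨0,1,0⟩ g→⟨1,1⟩ h→⟨0,1,1⟩
  e1=⟨0,1,0⟩ f→⟨1,0,1⟩ g→⟨1,1⟩ h→⟨0,1,1⟩
  e2=⟨0,0,1⟩ f→⟨1,0,0⟩ g→⟨0,1⟩ h→⟨0,0,1⟩
result: ⟨0 0 0; 1 1 0; 1 1 1⟩

Answer: ⟨0 0 0; 1 1 0; 1 1 1⟩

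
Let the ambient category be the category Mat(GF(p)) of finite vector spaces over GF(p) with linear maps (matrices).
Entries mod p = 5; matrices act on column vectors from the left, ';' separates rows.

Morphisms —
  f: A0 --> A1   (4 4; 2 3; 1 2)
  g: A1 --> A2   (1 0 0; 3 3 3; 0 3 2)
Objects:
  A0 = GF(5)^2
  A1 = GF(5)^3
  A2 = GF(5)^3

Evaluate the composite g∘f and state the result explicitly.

  e0=(1,0) f-->(4,2,1) g-->(4,1,3)
  e1=(0,1) f-->(4,3,2) g-->(4,2,3)
composite: (4 4; 1 2; 3 3)

Answer: (4 4; 1 2; 3 3)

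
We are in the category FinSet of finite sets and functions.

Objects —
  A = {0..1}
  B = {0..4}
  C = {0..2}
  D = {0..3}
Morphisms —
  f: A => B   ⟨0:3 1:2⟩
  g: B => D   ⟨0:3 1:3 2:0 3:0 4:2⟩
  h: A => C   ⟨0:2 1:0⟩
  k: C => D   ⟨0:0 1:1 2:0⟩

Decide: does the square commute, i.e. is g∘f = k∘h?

Answer: COMMUTES

Derivation:
Along f;g (path 1):
  0 f=>3 g=>0
  1 f=>2 g=>0
  ⟦path⟧₁ = ⟨0:0 1:0⟩
Along h;k (path 2):
  0 h=>2 k=>0
  1 h=>0 k=>0
  ⟦path⟧₂ = ⟨0:0 1:0⟩
Equal? same morphism ✓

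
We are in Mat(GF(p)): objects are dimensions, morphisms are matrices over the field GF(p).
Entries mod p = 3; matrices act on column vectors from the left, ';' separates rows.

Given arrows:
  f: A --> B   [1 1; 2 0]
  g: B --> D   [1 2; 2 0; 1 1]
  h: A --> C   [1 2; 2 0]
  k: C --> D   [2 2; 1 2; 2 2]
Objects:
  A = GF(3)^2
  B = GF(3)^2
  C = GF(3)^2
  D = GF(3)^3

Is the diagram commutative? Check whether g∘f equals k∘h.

Answer: DOES NOT COMMUTE

Work:
Along f;g (path 1):
  e0=(1,0) f-->(1,2) g-->(2,2,0)
  e1=(0,1) f-->(1,0) g-->(1,2,1)
  result₁ = [2 1; 2 2; 0 1]
Along h;k (path 2):
  e0=(1,0) h-->(1,2) k-->(0,2,0)
  e1=(0,1) h-->(2,0) k-->(1,2,1)
  result₂ = [0 1; 2 2; 0 1]
Equal? differ; not commutative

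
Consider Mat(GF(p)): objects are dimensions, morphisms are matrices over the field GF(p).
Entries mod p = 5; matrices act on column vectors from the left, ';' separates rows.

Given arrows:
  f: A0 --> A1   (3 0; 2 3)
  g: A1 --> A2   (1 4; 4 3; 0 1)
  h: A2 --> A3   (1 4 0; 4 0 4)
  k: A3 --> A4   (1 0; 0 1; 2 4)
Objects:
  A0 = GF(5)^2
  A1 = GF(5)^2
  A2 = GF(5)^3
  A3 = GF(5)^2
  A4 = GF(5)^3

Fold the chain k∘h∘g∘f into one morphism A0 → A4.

  e0=⟨1,0⟩ f-->⟨3,2⟩ g-->⟨1,3,2⟩ h-->⟨3,2⟩ k-->⟨3,2,4⟩
  e1=⟨0,1⟩ f-->⟨0,3⟩ g-->⟨2,4,3⟩ h-->⟨3,0⟩ k-->⟨3,0,1⟩
composite: (3 3; 2 0; 4 1)

Answer: (3 3; 2 0; 4 1)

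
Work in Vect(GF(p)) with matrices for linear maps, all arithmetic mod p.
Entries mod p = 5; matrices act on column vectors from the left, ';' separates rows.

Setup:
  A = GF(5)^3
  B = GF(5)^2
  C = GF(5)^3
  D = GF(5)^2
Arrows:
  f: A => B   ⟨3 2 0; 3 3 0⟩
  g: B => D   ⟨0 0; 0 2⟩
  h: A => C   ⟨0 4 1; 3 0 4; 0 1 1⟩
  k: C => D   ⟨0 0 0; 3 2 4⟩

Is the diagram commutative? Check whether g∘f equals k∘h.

Answer: COMMUTES

Trace:
Along f;g (path 1):
  e0=[1,0,0] f=>[3,3] g=>[0,1]
  e1=[0,1,0] f=>[2,3] g=>[0,1]
  e2=[0,0,1] f=>[0,0] g=>[0,0]
  composite₁ = ⟨0 0 0; 1 1 0⟩
Along h;k (path 2):
  e0=[1,0,0] h=>[0,3,0] k=>[0,1]
  e1=[0,1,0] h=>[4,0,1] k=>[0,1]
  e2=[0,0,1] h=>[1,4,1] k=>[0,0]
  composite₂ = ⟨0 0 0; 1 1 0⟩
Equal? equal; square commutes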